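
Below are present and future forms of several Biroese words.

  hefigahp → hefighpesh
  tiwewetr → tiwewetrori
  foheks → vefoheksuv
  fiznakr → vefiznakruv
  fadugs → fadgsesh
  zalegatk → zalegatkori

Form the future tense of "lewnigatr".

"lewnigatr" has second-to-last letter 't'. The stems whose second-to-last letter is 't' (tiwewetr → tiwewetrori, zalegatk → zalegatkori) add -ori.
The other patterns: stems whose second-to-last letter is 'k' add ve- … -uv around the stem; stems whose second-to-last letter is 'g' or 'h' delete the last vowel and add -esh.
So lewnigatr → lewnigatrori.

lewnigatrori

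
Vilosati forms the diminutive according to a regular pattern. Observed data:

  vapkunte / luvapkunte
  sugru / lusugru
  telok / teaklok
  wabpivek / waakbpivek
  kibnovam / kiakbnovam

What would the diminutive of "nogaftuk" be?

noakgaftuk

wabpivek and vapkunte both have last vowel 'e' yet inflect differently (waakbpivek, luvapkunte), so the last vowel is not what conditions the rule; whether the stem ends in a vowel or a consonant is.
"nogaftuk" ends in a consonant. The stems ending in a consonant (kibnovam → kiakbnovam, wabpivek → waakbpivek, telok → teaklok) insert -ak- after the first vowel.
So nogaftuk → noakgaftuk.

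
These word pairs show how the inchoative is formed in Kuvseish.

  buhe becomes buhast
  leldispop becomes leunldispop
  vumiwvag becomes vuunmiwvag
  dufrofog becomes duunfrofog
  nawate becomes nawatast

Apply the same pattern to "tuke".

nawate and leldispop both have 3 vowels yet inflect differently (nawatast, leunldispop), so the number of vowels is not what conditions the rule; the final letter is.
"tuke" ends in -e. The stems ending in -e (buhe → buhast, nawate → nawatast) drop the final letter and add -ast.
The other pattern: stems ending in -g or -p insert -un- after the first vowel.
So tuke → tukast.

tukast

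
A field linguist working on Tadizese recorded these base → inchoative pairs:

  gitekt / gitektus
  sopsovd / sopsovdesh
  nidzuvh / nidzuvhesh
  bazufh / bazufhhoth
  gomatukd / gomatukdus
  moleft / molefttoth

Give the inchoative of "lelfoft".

nidzuvh and bazufh both end in -h yet inflect differently (nidzuvhesh, bazufhhoth), so the final letter is not what conditions the rule; the second-to-last letter is.
"lelfoft" has second-to-last letter 'f'. The stems whose second-to-last letter is 'f' (moleft → molefttoth, bazufh → bazufhhoth) double the final consonant and add -oth.
So lelfoft → lelfofttoth.

lelfofttoth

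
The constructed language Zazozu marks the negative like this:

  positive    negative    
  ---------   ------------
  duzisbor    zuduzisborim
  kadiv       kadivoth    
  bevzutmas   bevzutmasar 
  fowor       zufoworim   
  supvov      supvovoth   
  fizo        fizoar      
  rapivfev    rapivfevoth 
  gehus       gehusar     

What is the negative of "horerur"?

zuhorerurim

"horerur" ends in -r. The stems ending in -r (duzisbor → zuduzisborim, fowor → zufoworim) add zu- … -im around the stem.
So horerur → zuhorerurim.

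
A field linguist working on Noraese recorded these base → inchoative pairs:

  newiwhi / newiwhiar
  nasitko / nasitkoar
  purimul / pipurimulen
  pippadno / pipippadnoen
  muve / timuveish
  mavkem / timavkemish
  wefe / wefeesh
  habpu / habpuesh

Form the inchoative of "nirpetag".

nirpetagar

nasitko and pippadno both end in -o yet inflect differently (nasitkoar, pipippadnoen), so the final letter is not what conditions the rule; the first letter is.
"nirpetag" begins with n-. The stems beginning with n- (newiwhi → newiwhiar, nasitko → nasitkoar) add -ar.
So nirpetag → nirpetagar.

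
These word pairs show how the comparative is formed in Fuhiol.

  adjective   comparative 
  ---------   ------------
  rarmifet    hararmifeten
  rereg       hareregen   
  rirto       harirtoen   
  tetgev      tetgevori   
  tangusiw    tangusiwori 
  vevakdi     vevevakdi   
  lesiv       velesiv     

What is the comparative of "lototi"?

velototi

"lototi" begins with l-. The one such stem in the data (lesiv → velesiv) adds the prefix ve-, so the same rule applies.
So lototi → velototi.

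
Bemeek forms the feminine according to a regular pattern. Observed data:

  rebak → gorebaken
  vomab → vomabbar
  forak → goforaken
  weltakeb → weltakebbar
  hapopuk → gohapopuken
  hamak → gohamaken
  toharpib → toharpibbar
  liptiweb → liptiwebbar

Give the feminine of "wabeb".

forak and vomab both have last vowel 'a' yet inflect differently (goforaken, vomabbar), so the last vowel is not what conditions the rule; the final letter is.
"wabeb" ends in -b. The stems ending in -b (vomab → vomabbar, liptiweb → liptiwebbar, weltakeb → weltakebbar) double the final consonant and add -ar.
So wabeb → wabebbar.

wabebbar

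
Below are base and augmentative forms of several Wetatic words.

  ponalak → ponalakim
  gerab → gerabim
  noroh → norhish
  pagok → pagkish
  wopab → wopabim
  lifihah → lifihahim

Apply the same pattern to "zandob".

zandbish

ponalak and pagok both end in -k yet inflect differently (ponalakim, pagkish), so the final letter is not what conditions the rule; the last vowel is.
"zandob" has last vowel 'o'. The stems whose last vowel is 'o' (pagok → pagkish, noroh → norhish) delete the last vowel and add -ish.
The other pattern: stems whose last vowel is 'a' add -im.
So zandob → zandbish.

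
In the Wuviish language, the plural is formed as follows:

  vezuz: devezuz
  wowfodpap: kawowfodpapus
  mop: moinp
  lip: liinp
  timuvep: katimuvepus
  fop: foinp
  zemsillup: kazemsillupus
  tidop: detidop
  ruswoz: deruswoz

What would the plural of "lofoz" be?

delofoz

lip and tidop both end in -p yet inflect differently (liinp, detidop), so the final letter is not what conditions the rule; the number of vowels is.
"lofoz" has 2 vowels. The stems with 2 vowels (tidop → detidop, vezuz → devezuz, ruswoz → deruswoz) add the prefix de-.
So lofoz → delofoz.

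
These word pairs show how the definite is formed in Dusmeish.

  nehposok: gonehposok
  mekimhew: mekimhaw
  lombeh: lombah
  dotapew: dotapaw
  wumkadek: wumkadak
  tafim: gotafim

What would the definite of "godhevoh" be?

wumkadek and nehposok both end in -k yet inflect differently (wumkadak, gonehposok), so the final letter is not what conditions the rule; the last vowel is.
"godhevoh" has last vowel 'o'. The one such stem in the data (nehposok → gonehposok) adds the prefix go-, so the same rule applies.
The other pattern: stems whose last vowel is 'e' change the last vowel to 'a'.
So godhevoh → gogodhevoh.

gogodhevoh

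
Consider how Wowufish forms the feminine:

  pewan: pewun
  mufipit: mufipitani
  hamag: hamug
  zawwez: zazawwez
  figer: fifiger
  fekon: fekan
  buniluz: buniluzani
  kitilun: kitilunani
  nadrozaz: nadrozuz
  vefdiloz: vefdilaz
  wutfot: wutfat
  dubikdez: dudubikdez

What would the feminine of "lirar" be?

"lirar" has last vowel 'a'. The stems whose last vowel is 'a' (nadrozaz → nadrozuz, hamag → hamug, pewan → pewun) change the last vowel to 'u'.
The other patterns: stems whose last vowel is 'e' repeat the first consonant+vowel as a prefix; stems whose last vowel is 'o' change the last vowel to 'a'; stems whose last vowel is 'i' or 'u' add -ani.
So lirar → lirur.

lirur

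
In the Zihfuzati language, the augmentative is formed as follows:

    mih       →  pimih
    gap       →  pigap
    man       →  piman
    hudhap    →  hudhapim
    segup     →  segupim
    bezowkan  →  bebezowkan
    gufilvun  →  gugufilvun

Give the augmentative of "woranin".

gap and hudhap both end in -p yet inflect differently (pigap, hudhapim), so the final letter is not what conditions the rule; the number of vowels is.
"woranin" has 3 vowels. The stems with 3 vowels (bezowkan → bebezowkan, gufilvun → gugufilvun) repeat the first consonant+vowel as a prefix.
The other patterns: stems with 1 vowel add the prefix pi-; stems with 2 vowels add -im.
So woranin → woworanin.

woworanin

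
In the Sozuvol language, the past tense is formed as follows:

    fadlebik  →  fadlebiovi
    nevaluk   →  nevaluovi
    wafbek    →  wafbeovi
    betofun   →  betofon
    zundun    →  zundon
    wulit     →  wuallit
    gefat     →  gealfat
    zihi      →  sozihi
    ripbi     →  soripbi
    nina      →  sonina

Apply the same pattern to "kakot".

nevaluk and betofun both have last vowel 'u' yet inflect differently (nevaluovi, betofon), so the last vowel is not what conditions the rule; the final letter is.
"kakot" ends in -t. The stems ending in -t (wulit → wuallit, gefat → gealfat) insert -al- after the first vowel.
The other patterns: stems ending in -k drop the final letter and add -ovi; stems ending in -n change the last vowel to 'o'; stems ending in -a or -i add the prefix so-.
So kakot → kaalkot.

kaalkot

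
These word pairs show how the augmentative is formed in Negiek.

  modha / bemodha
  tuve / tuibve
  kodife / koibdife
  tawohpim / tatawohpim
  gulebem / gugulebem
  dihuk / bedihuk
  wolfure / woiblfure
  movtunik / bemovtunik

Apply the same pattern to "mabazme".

maibbazme

"mabazme" ends in -e. The stems ending in -e (tuve → tuibve, kodife → koibdife, wolfure → woiblfure) insert -ib- after the first vowel.
The other patterns: stems ending in -m repeat the first consonant+vowel as a prefix; stems ending in -a or -k add the prefix be-.
So mabazme → maibbazme.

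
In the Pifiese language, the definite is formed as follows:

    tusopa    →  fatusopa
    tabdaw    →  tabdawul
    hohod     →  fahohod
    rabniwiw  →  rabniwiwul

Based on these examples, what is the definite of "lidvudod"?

falidvudod

tabdaw and tusopa both have last vowel 'a' yet inflect differently (tabdawul, fatusopa), so the last vowel is not what conditions the rule; the final letter is.
"lidvudod" ends in -d. The one such stem in the data (hohod → fahohod) adds the prefix fa-, so the same rule applies.
The other pattern: stems ending in -w add -ul.
So lidvudod → falidvudod.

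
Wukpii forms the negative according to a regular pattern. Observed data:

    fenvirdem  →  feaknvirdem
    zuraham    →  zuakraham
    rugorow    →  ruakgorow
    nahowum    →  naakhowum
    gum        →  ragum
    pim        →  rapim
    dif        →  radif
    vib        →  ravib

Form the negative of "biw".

rabiw

fenvirdem and gum both end in -m yet inflect differently (feaknvirdem, ragum), so the final letter is not what conditions the rule; the number of vowels is.
"biw" has 1 vowel. The stems with 1 vowel (gum → ragum, pim → rapim, dif → radif) add the prefix ra-.
The other pattern: stems with 3 vowels insert -ak- after the first vowel.
So biw → rabiw.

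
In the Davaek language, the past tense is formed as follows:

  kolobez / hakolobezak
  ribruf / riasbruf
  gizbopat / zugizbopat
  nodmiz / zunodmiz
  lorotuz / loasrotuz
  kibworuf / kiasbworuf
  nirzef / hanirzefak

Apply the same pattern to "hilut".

kibworuf and nirzef both end in -f yet inflect differently (kiasbworuf, hanirzefak), so the final letter is not what conditions the rule; the last vowel is.
"hilut" has last vowel 'u'. The stems whose last vowel is 'u' (kibworuf → kiasbworuf, lorotuz → loasrotuz, ribruf → riasbruf) insert -as- after the first vowel.
So hilut → hiaslut.

hiaslut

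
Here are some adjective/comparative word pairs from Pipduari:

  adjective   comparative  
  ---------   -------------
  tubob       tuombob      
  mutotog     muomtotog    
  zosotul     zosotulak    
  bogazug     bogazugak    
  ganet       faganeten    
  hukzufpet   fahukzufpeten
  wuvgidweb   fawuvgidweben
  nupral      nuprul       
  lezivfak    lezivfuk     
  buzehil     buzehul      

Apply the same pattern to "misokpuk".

misokpukak

mutotog and bogazug both end in -g yet inflect differently (muomtotog, bogazugak), so the final letter is not what conditions the rule; the last vowel is.
"misokpuk" has last vowel 'u'. The stems whose last vowel is 'u' (zosotul → zosotulak, bogazug → bogazugak) add -ak.
So misokpuk → misokpukak.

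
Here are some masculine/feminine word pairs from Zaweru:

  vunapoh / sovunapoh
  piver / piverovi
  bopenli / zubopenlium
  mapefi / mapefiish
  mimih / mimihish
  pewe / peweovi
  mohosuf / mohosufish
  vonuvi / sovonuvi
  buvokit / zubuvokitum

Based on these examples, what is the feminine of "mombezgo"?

mombezgoish

bopenli and mapefi both end in -i yet inflect differently (zubopenlium, mapefiish), so the final letter is not what conditions the rule; the first letter is.
"mombezgo" begins with m-. The stems beginning with m- (mimih → mimihish, mohosuf → mohosufish, mapefi → mapefiish) add -ish.
So mombezgo → mombezgoish.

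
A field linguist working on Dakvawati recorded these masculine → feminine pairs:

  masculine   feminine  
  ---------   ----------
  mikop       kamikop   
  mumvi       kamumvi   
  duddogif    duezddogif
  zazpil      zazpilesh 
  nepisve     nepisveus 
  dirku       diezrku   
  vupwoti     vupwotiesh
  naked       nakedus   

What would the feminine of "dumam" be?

mumvi and vupwoti both end in -i yet inflect differently (kamumvi, vupwotiesh), so the final letter is not what conditions the rule; the first letter is.
"dumam" begins with d-. The stems beginning with d- (duddogif → duezddogif, dirku → diezrku) insert -ez- after the first vowel.
The other patterns: stems beginning with m- add the prefix ka-; stems beginning with n- add -us; stems beginning with v- or z- add -esh.
So dumam → duezmam.

duezmam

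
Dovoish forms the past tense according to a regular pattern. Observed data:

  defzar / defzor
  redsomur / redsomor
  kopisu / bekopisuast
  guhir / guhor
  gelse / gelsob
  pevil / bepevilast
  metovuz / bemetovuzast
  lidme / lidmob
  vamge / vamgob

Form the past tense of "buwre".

buwrob

guhir and pevil both have last vowel 'i' yet inflect differently (guhor, bepevilast), so the last vowel is not what conditions the rule; the final letter is.
"buwre" ends in -e. The stems ending in -e (lidme → lidmob, vamge → vamgob, gelse → gelsob) drop the final letter and add -ob.
The other patterns: stems ending in -r change the last vowel to 'o'; stems ending in -l, -u or -z add be- … -ast around the stem.
So buwre → buwrob.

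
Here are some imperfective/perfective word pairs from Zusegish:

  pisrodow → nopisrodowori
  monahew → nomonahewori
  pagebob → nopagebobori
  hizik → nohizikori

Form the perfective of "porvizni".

noporvizniori

Every pair shown (pisrodow → nopisrodowori, monahew → nomonahewori, pagebob → nopagebobori, …) follows the same rule: add no- … -ori around the stem.
So porvizni → noporvizniori.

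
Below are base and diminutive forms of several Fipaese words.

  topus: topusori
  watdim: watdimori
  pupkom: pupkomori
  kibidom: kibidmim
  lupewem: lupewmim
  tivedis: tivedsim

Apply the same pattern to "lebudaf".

lebudfim

watdim and kibidom both end in -m yet inflect differently (watdimori, kibidmim), so the final letter is not what conditions the rule; the number of vowels is.
"lebudaf" has 3 vowels. The stems with 3 vowels (kibidom → kibidmim, lupewem → lupewmim, tivedis → tivedsim) delete the last vowel and add -im.
The other pattern: stems with 2 vowels add -ori.
So lebudaf → lebudfim.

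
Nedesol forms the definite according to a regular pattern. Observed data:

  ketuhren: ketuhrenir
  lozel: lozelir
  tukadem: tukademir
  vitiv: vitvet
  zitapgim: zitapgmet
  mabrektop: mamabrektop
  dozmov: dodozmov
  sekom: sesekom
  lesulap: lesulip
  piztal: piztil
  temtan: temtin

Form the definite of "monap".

monip

tukadem and zitapgim both end in -m yet inflect differently (tukademir, zitapgmet), so the final letter is not what conditions the rule; the last vowel is.
"monap" has last vowel 'a'. The stems whose last vowel is 'a' (lesulap → lesulip, piztal → piztil, temtan → temtin) change the last vowel to 'i'.
So monap → monip.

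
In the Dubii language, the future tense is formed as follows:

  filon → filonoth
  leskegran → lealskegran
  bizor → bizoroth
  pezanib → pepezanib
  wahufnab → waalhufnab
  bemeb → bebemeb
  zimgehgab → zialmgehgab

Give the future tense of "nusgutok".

nusgutokoth

filon and leskegran both end in -n yet inflect differently (filonoth, lealskegran), so the final letter is not what conditions the rule; the last vowel is.
"nusgutok" has last vowel 'o'. The stems whose last vowel is 'o' (filon → filonoth, bizor → bizoroth) add -oth.
So nusgutok → nusgutokoth.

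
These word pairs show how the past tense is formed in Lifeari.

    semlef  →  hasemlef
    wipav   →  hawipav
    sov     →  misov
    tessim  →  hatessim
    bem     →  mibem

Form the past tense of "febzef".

hafebzef

tessim and bem both end in -m yet inflect differently (hatessim, mibem), so the final letter is not what conditions the rule; the number of vowels is.
"febzef" has 2 vowels. The stems with 2 vowels (semlef → hasemlef, wipav → hawipav, tessim → hatessim) add the prefix ha-.
The other pattern: stems with 1 vowel add the prefix mi-.
So febzef → hafebzef.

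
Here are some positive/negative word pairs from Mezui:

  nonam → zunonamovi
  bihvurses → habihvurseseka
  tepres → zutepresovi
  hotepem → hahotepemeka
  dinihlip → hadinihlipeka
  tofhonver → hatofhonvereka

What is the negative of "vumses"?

bihvurses and tepres both end in -s yet inflect differently (habihvurseseka, zutepresovi), so the final letter is not what conditions the rule; the number of vowels is.
"vumses" has 2 vowels. The stems with 2 vowels (tepres → zutepresovi, nonam → zunonamovi) add zu- … -ovi around the stem.
So vumses → zuvumsesovi.

zuvumsesovi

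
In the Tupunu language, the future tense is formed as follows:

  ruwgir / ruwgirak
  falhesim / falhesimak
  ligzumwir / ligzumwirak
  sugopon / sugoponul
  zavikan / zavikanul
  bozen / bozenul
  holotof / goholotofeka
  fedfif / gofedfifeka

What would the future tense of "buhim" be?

buhimak

sugopon and holotof both have last vowel 'o' yet inflect differently (sugoponul, goholotofeka), so the last vowel is not what conditions the rule; the final letter is.
"buhim" ends in -m. The one such stem in the data (falhesim → falhesimak) adds -ak, so the same rule applies.
The other patterns: stems ending in -n add -ul; stems ending in -f add go- … -eka around the stem.
So buhim → buhimak.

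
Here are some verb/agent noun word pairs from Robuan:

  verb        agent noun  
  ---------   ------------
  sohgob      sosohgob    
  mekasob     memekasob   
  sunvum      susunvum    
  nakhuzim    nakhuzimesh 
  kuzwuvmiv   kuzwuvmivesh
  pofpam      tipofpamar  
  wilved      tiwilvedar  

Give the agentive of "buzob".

bubuzob

"buzob" has last vowel 'o'. The stems whose last vowel is 'o' (sohgob → sosohgob, mekasob → memekasob) repeat the first consonant+vowel as a prefix.
The other patterns: stems whose last vowel is 'i' add -esh; stems whose last vowel is 'a' or 'e' add ti- … -ar around the stem.
So buzob → bubuzob.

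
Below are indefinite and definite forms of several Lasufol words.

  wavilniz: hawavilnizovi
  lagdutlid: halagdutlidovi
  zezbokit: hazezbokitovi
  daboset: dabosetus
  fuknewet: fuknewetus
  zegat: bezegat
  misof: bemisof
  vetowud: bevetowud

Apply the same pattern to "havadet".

zezbokit and daboset both end in -t yet inflect differently (hazezbokitovi, dabosetus), so the final letter is not what conditions the rule; the last vowel is.
"havadet" has last vowel 'e'. The stems whose last vowel is 'e' (daboset → dabosetus, fuknewet → fuknewetus) add -us.
The other patterns: stems whose last vowel is 'i' add ha- … -ovi around the stem; stems whose last vowel is 'a', 'o' or 'u' add the prefix be-.
So havadet → havadetus.

havadetus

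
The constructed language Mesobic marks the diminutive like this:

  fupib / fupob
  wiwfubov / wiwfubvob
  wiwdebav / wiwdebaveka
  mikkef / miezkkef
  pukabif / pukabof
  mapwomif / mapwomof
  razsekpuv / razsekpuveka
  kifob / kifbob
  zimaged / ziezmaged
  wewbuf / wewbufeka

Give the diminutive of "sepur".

sepureka

wiwfubov and razsekpuv both end in -v yet inflect differently (wiwfubvob, razsekpuveka), so the final letter is not what conditions the rule; the last vowel is.
"sepur" has last vowel 'u'. The stems whose last vowel is 'u' (razsekpuv → razsekpuveka, wewbuf → wewbufeka) add -eka.
So sepur → sepureka.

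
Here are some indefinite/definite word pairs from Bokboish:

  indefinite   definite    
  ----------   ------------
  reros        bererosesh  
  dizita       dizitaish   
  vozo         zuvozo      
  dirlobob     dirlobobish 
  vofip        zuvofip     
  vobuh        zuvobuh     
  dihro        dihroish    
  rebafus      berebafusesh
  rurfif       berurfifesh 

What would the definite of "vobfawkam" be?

zuvobfawkam

vozo and dihro both end in -o yet inflect differently (zuvozo, dihroish), so the final letter is not what conditions the rule; the first letter is.
"vobfawkam" begins with v-. The stems beginning with v- (vobuh → zuvobuh, vofip → zuvofip, vozo → zuvozo) add the prefix zu-.
So vobfawkam → zuvobfawkam.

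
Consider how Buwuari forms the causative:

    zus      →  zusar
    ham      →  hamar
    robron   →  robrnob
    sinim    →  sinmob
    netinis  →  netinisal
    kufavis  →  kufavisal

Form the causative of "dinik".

ham and sinim both end in -m yet inflect differently (hamar, sinmob), so the final letter is not what conditions the rule; the number of vowels is.
"dinik" has 2 vowels. The stems with 2 vowels (robron → robrnob, sinim → sinmob) delete the last vowel and add -ob.
The other patterns: stems with 1 vowel add -ar; stems with 3 vowels add -al.
So dinik → dinkob.

dinkob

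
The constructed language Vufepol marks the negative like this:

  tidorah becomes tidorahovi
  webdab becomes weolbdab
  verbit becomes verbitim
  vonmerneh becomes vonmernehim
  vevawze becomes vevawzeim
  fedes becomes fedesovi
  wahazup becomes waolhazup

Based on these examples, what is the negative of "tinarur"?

"tinarur" begins with t-. The one such stem in the data (tidorah → tidorahovi) adds -ovi, so the same rule applies.
The other patterns: stems beginning with v- add -im; stems beginning with w- insert -ol- after the first vowel.
So tinarur → tinarurovi.

tinarurovi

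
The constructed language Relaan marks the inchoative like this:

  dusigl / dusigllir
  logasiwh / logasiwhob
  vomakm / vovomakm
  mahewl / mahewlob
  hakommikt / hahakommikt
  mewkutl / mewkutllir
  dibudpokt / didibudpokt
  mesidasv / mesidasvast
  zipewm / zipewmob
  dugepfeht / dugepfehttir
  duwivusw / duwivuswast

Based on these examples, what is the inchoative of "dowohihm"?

vomakm and zipewm both end in -m yet inflect differently (vovomakm, zipewmob), so the final letter is not what conditions the rule; the second-to-last letter is.
"dowohihm" has second-to-last letter 'h'. The one such stem in the data (dugepfeht → dugepfehttir) doubles the final consonant and adds -ir (as do dusigl, mewkutl), so the same rule applies.
So dowohihm → dowohihmmir.

dowohihmmir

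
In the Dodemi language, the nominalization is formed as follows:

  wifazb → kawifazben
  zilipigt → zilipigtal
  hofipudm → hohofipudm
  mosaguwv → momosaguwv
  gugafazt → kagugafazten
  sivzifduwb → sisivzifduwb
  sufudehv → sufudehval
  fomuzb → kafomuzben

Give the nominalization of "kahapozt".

gugafazt and zilipigt both end in -t yet inflect differently (kagugafazten, zilipigtal), so the final letter is not what conditions the rule; the second-to-last letter is.
"kahapozt" has second-to-last letter 'z'. The stems whose second-to-last letter is 'z' (gugafazt → kagugafazten, wifazb → kawifazben, fomuzb → kafomuzben) add ka- … -en around the stem.
So kahapozt → kakahapozten.

kakahapozten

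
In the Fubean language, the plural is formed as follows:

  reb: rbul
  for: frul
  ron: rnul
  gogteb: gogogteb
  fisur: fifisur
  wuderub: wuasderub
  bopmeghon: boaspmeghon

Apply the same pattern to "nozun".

reb and gogteb both end in -b yet inflect differently (rbul, gogogteb), so the final letter is not what conditions the rule; the number of vowels is.
"nozun" has 2 vowels. The stems with 2 vowels (gogteb → gogogteb, fisur → fifisur) repeat the first consonant+vowel as a prefix.
The other patterns: stems with 1 vowel delete the last vowel and add -ul; stems with 3 vowels insert -as- after the first vowel.
So nozun → nonozun.

nonozun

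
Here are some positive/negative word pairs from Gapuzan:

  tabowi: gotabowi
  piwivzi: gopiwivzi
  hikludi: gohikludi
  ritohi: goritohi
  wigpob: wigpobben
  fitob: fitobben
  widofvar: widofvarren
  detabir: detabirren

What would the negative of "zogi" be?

"zogi" ends in -i. The stems ending in -i (tabowi → gotabowi, piwivzi → gopiwivzi, hikludi → gohikludi) add the prefix go-.
The other pattern: stems ending in -b or -r double the final consonant and add -en.
So zogi → gozogi.

gozogi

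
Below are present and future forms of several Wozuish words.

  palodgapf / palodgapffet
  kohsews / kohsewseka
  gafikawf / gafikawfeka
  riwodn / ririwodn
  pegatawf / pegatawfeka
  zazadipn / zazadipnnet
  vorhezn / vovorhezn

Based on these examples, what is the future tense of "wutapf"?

wutapffet

palodgapf and gafikawf both end in -f yet inflect differently (palodgapffet, gafikawfeka), so the final letter is not what conditions the rule; the second-to-last letter is.
"wutapf" has second-to-last letter 'p'. The stems whose second-to-last letter is 'p' (zazadipn → zazadipnnet, palodgapf → palodgapffet) double the final consonant and add -et.
The other patterns: stems whose second-to-last letter is 'w' add -eka; stems whose second-to-last letter is 'd' or 'z' repeat the first consonant+vowel as a prefix.
So wutapf → wutapffet.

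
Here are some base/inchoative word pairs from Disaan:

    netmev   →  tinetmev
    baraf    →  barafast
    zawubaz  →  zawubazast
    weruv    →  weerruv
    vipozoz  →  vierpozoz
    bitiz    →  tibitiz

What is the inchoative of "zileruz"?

vipozoz and zawubaz both end in -z yet inflect differently (vierpozoz, zawubazast), so the final letter is not what conditions the rule; the last vowel is.
"zileruz" has last vowel 'u'. The one such stem in the data (weruv → weerruv) inserts -er- after the first vowel (as does vipozoz), so the same rule applies.
So zileruz → zierleruz.

zierleruz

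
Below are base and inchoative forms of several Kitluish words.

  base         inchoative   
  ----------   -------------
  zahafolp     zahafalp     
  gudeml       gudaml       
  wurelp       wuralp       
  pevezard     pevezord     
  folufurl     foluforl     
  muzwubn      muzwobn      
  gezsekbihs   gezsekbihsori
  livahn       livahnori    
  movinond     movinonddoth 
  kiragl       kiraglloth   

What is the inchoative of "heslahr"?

heslahrori

gudeml and folufurl both end in -l yet inflect differently (gudaml, foluforl), so the final letter is not what conditions the rule; the second-to-last letter is.
"heslahr" has second-to-last letter 'h'. The stems whose second-to-last letter is 'h' (gezsekbihs → gezsekbihsori, livahn → livahnori) add -ori.
The other patterns: stems whose second-to-last letter is 'l' or 'm' change the last vowel to 'a'; stems whose second-to-last letter is 'b' or 'r' change the last vowel to 'o'; stems whose second-to-last letter is 'g' or 'n' double the final consonant and add -oth.
So heslahr → heslahrori.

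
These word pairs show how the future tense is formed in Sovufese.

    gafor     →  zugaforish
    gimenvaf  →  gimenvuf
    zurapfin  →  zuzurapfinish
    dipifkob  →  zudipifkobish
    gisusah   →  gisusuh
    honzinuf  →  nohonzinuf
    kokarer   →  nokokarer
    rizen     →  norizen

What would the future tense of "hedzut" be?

nohedzut

gafor and kokarer both end in -r yet inflect differently (zugaforish, nokokarer), so the final letter is not what conditions the rule; the last vowel is.
"hedzut" has last vowel 'u'. The one such stem in the data (honzinuf → nohonzinuf) adds the prefix no-, so the same rule applies.
So hedzut → nohedzut.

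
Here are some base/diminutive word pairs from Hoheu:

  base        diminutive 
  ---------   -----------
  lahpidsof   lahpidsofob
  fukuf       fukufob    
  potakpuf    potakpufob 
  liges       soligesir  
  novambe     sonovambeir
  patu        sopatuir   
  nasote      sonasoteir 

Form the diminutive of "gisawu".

fukuf and patu both have last vowel 'u' yet inflect differently (fukufob, sopatuir), so the last vowel is not what conditions the rule; the final letter is.
"gisawu" ends in -u. The one such stem in the data (patu → sopatuir) adds so- … -ir around the stem, so the same rule applies.
So gisawu → sogisawuir.

sogisawuir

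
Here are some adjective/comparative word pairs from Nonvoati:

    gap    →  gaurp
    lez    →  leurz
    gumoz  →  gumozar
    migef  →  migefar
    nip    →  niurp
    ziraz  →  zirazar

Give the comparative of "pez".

peurz

gumoz and lez both end in -z yet inflect differently (gumozar, leurz), so the final letter is not what conditions the rule; the number of vowels is.
"pez" has 1 vowel. The stems with 1 vowel (gap → gaurp, nip → niurp, lez → leurz) insert -ur- after the first vowel.
So pez → peurz.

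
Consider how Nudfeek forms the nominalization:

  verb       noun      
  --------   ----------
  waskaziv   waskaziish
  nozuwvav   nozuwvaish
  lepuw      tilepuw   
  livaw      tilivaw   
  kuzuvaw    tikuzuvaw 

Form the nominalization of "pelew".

tipelew

"pelew" ends in -w. The stems ending in -w (lepuw → tilepuw, livaw → tilivaw, kuzuvaw → tikuzuvaw) add the prefix ti-.
The other pattern: stems ending in -v drop the final letter and add -ish.
So pelew → tipelew.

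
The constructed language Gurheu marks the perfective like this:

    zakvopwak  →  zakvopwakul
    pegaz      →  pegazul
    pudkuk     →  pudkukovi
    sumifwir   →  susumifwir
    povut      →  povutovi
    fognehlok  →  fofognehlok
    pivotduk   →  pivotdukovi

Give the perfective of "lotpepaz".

lotpepazul

"lotpepaz" has last vowel 'a'. The stems whose last vowel is 'a' (zakvopwak → zakvopwakul, pegaz → pegazul) add -ul.
The other patterns: stems whose last vowel is 'u' add -ovi; stems whose last vowel is 'i' or 'o' repeat the first consonant+vowel as a prefix.
So lotpepaz → lotpepazul.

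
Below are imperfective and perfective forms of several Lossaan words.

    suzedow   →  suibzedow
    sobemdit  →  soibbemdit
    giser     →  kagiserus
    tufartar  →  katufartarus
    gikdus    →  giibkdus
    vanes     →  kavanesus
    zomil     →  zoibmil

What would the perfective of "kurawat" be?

vanes and gikdus both end in -s yet inflect differently (kavanesus, giibkdus), so the final letter is not what conditions the rule; the last vowel is.
"kurawat" has last vowel 'a'. The one such stem in the data (tufartar → katufartarus) adds ka- … -us around the stem, so the same rule applies.
The other pattern: stems whose last vowel is 'i', 'o' or 'u' insert -ib- after the first vowel.
So kurawat → kakurawatus.

kakurawatus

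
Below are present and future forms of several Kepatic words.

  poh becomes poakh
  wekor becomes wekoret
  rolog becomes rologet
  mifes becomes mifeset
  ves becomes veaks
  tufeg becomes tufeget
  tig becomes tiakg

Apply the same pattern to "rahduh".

rahduhet

ves and mifes both end in -s yet inflect differently (veaks, mifeset), so the final letter is not what conditions the rule; the number of vowels is.
"rahduh" has 2 vowels. The stems with 2 vowels (wekor → wekoret, mifes → mifeset, rolog → rologet) add -et.
So rahduh → rahduhet.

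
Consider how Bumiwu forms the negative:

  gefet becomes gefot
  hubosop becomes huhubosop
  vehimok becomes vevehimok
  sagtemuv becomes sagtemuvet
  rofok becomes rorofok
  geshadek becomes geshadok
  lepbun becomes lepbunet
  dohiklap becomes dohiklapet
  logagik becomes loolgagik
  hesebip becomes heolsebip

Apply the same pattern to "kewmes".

kewmos

logagik and rofok both end in -k yet inflect differently (loolgagik, rorofok), so the final letter is not what conditions the rule; the last vowel is.
"kewmes" has last vowel 'e'. The stems whose last vowel is 'e' (geshadek → geshadok, gefet → gefot) change the last vowel to 'o'.
The other patterns: stems whose last vowel is 'i' insert -ol- after the first vowel; stems whose last vowel is 'o' repeat the first consonant+vowel as a prefix; stems whose last vowel is 'a' or 'u' add -et.
So kewmes → kewmos.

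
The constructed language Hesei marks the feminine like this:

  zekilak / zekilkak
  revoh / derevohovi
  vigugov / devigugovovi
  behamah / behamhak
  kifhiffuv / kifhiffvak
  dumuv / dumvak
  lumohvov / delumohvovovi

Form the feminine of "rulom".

derulomovi

"rulom" has last vowel 'o'. The stems whose last vowel is 'o' (lumohvov → delumohvovovi, vigugov → devigugovovi, revoh → derevohovi) add de- … -ovi around the stem.
So rulom → derulomovi.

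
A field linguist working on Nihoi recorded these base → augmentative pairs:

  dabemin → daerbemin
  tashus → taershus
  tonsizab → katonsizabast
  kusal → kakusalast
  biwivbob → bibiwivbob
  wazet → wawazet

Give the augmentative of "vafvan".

kavafvanast

"vafvan" has last vowel 'a'. The stems whose last vowel is 'a' (tonsizab → katonsizabast, kusal → kakusalast) add ka- … -ast around the stem.
The other patterns: stems whose last vowel is 'i' or 'u' insert -er- after the first vowel; stems whose last vowel is 'e' or 'o' repeat the first consonant+vowel as a prefix.
So vafvan → kavafvanast.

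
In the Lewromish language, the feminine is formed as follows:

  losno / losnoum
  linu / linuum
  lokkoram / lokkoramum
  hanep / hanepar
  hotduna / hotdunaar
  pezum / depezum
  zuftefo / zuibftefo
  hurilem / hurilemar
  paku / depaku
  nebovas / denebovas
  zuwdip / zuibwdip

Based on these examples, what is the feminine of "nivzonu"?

denivzonu

zuwdip and hanep both end in -p yet inflect differently (zuibwdip, hanepar), so the final letter is not what conditions the rule; the first letter is.
"nivzonu" begins with n-. The one such stem in the data (nebovas → denebovas) adds the prefix de-, so the same rule applies.
So nivzonu → denivzonu.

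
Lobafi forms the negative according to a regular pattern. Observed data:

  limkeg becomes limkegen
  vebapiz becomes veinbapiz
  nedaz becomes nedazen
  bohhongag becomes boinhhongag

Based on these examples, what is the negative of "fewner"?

nedaz and vebapiz both end in -z yet inflect differently (nedazen, veinbapiz), so the final letter is not what conditions the rule; the number of vowels is.
"fewner" has 2 vowels. The stems with 2 vowels (nedaz → nedazen, limkeg → limkegen) add -en.
So fewner → fewneren.

fewneren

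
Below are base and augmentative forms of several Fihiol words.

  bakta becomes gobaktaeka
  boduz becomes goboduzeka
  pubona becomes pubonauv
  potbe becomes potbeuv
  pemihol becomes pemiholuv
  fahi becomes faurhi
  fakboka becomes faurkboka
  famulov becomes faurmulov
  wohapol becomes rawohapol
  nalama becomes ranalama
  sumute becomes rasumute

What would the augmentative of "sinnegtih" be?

bakta and pubona both end in -a yet inflect differently (gobaktaeka, pubonauv), so the final letter is not what conditions the rule; the first letter is.
"sinnegtih" begins with s-. The one such stem in the data (sumute → rasumute) adds the prefix ra-, so the same rule applies.
So sinnegtih → rasinnegtih.

rasinnegtih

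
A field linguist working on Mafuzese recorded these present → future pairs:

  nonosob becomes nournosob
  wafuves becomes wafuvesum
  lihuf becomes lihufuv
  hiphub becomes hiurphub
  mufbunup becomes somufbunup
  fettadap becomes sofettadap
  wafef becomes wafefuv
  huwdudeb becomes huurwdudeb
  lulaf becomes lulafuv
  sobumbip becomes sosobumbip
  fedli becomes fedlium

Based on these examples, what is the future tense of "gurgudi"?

mufbunup and lihuf both have last vowel 'u' yet inflect differently (somufbunup, lihufuv), so the last vowel is not what conditions the rule; the final letter is.
"gurgudi" ends in -i. The one such stem in the data (fedli → fedlium) adds -um, so the same rule applies.
So gurgudi → gurgudium.

gurgudium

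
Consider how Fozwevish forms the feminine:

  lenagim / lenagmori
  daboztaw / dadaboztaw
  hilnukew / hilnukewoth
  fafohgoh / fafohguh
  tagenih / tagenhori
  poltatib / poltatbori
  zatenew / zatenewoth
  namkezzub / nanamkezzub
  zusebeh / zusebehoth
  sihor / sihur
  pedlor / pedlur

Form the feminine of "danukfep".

fafohgoh and zusebeh both end in -h yet inflect differently (fafohguh, zusebehoth), so the final letter is not what conditions the rule; the last vowel is.
"danukfep" has last vowel 'e'. The stems whose last vowel is 'e' (zusebeh → zusebehoth, hilnukew → hilnukewoth, zatenew → zatenewoth) add -oth.
The other patterns: stems whose last vowel is 'o' change the last vowel to 'u'; stems whose last vowel is 'i' delete the last vowel and add -ori; stems whose last vowel is 'a' or 'u' repeat the first consonant+vowel as a prefix.
So danukfep → danukfepoth.

danukfepoth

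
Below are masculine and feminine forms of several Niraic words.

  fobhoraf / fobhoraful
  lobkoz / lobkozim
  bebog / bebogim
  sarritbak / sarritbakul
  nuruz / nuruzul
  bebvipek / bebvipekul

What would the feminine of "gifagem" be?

gifagemul

"gifagem" has last vowel 'e'. The one such stem in the data (bebvipek → bebvipekul) adds -ul, so the same rule applies.
So gifagem → gifagemul.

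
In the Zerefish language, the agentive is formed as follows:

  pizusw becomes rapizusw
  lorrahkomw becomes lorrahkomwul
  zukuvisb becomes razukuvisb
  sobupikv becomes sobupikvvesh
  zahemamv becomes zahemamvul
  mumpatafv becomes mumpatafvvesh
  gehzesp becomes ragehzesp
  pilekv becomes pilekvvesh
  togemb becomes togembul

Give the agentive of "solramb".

solrambul

pizusw and lorrahkomw both end in -w yet inflect differently (rapizusw, lorrahkomwul), so the final letter is not what conditions the rule; the second-to-last letter is.
"solramb" has second-to-last letter 'm'. The stems whose second-to-last letter is 'm' (lorrahkomw → lorrahkomwul, togemb → togembul, zahemamv → zahemamvul) add -ul.
So solramb → solrambul.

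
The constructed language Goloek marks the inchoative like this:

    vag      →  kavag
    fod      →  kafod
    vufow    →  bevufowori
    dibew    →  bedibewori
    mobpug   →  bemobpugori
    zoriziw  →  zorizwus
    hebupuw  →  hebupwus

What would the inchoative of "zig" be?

kazig

vag and mobpug both end in -g yet inflect differently (kavag, bemobpugori), so the final letter is not what conditions the rule; the number of vowels is.
"zig" has 1 vowel. The stems with 1 vowel (vag → kavag, fod → kafod) add the prefix ka-.
The other patterns: stems with 2 vowels add be- … -ori around the stem; stems with 3 vowels delete the last vowel and add -us.
So zig → kazig.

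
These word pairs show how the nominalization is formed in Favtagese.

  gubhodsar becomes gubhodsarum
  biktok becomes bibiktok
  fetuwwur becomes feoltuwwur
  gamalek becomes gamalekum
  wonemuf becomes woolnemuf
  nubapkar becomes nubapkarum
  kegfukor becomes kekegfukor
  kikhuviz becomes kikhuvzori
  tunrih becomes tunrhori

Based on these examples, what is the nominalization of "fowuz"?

foolwuz

kegfukor and fetuwwur both end in -r yet inflect differently (kekegfukor, feoltuwwur), so the final letter is not what conditions the rule; the last vowel is.
"fowuz" has last vowel 'u'. The stems whose last vowel is 'u' (wonemuf → woolnemuf, fetuwwur → feoltuwwur) insert -ol- after the first vowel.
The other patterns: stems whose last vowel is 'i' delete the last vowel and add -ori; stems whose last vowel is 'o' repeat the first consonant+vowel as a prefix; stems whose last vowel is 'a' or 'e' add -um.
So fowuz → foolwuz.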